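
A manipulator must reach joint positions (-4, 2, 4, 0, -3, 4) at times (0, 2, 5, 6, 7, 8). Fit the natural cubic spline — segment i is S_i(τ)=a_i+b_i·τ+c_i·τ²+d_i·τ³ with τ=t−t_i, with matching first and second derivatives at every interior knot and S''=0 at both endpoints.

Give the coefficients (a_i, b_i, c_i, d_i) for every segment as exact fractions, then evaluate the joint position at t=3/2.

  seg 0: a=-4 b=9697/3075 c=0 d=-118/3075
  seg 1: a=2 b=8281/3075 c=-236/1025 d=-1369/9225
  seg 2: a=4 b=-8288/3075 c=-321/205 d=803/3075
  seg 3: a=0 b=-15509/3075 c=-802/1025 d=1738/615
  seg 4: a=-3 b=5749/3075 c=7888/1025 d=-7888/3075
S(3/2) = 2463/4100

Δ: Δ0=3, Δ1=2/3, Δ2=-4, Δ3=-3, Δ4=7
row 1: diag=10, rhs=-14; c'=3/10, d'=-7/5
row 2: denom=8−3·3/10=71/10; d'=(-28−3·-7/5)/(71/10)=-238/71
row 3: denom=4−1·10/71=274/71; d'=(6−1·-238/71)/(274/71)=332/137
row 4: denom=4−1·71/274=1025/274; d'=(60−1·332/137)/(1025/274)=15776/1025
back: M4=15776/1025
back: M3=332/137−71/274·15776/1025=-1604/1025
back: M2=-238/71−10/71·-1604/1025=-642/205
back: M1=-7/5−3/10·-642/205=-472/1025
M: M0=0, M1=-472/1025, M2=-642/205, M3=-1604/1025, M4=15776/1025, M5=0
seg 0: a=-4, c=M0/2=0, d=(M1−M0)/(6·2)=-118/3075, b=Δ0−h0·(2M0+M1)/6=9697/3075
seg 1: a=2, c=M1/2=-236/1025, d=(M2−M1)/(6·3)=-1369/9225, b=Δ1−h1·(2M1+M2)/6=8281/3075
seg 2: a=4, c=M2/2=-321/205, d=(M3−M2)/(6·1)=803/3075, b=Δ2−h2·(2M2+M3)/6=-8288/3075
seg 3: a=0, c=M3/2=-802/1025, d=(M4−M3)/(6·1)=1738/615, b=Δ3−h3·(2M3+M4)/6=-15509/3075
seg 4: a=-3, c=M4/2=7888/1025, d=(M5−M4)/(6·1)=-7888/3075, b=Δ4−h4·(2M4+M5)/6=5749/3075
t_q=3/2 → seg 0, τ=3/2; S=-4+9697/3075·τ+0·τ²+-118/3075·τ³=2463/4100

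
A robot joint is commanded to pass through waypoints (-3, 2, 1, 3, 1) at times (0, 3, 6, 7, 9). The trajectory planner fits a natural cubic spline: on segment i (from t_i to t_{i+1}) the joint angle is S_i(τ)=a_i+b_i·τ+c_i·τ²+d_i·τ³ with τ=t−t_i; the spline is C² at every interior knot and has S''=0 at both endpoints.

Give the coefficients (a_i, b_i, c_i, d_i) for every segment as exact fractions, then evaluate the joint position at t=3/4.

Δ: Δ0=5/3, Δ1=-1/3, Δ2=2, Δ3=-1
row 1: diag=12, rhs=-12; c'=1/4, d'=-1
row 2: denom=8−3·1/4=29/4; d'=(14−3·-1)/(29/4)=68/29
row 3: denom=6−1·4/29=170/29; d'=(-18−1·68/29)/(170/29)=-59/17
back: M3=-59/17
back: M2=68/29−4/29·-59/17=48/17
back: M1=-1−1/4·48/17=-29/17
M: M0=0, M1=-29/17, M2=48/17, M3=-59/17, M4=0
seg 0: a=-3, c=M0/2=0, d=(M1−M0)/(6·3)=-29/306, b=Δ0−h0·(2M0+M1)/6=257/102
seg 1: a=2, c=M1/2=-29/34, d=(M2−M1)/(6·3)=77/306, b=Δ1−h1·(2M1+M2)/6=-2/51
seg 2: a=1, c=M2/2=24/17, d=(M3−M2)/(6·1)=-107/102, b=Δ2−h2·(2M2+M3)/6=167/102
seg 3: a=3, c=M3/2=-59/34, d=(M4−M3)/(6·2)=59/204, b=Δ3−h3·(2M3+M4)/6=67/51
t_q=3/4 → seg 0, τ=3/4; S=-3+257/102·τ+0·τ²+-29/306·τ³=-2503/2176

  seg 0: a=-3 b=257/102 c=0 d=-29/306
  seg 1: a=2 b=-2/51 c=-29/34 d=77/306
  seg 2: a=1 b=167/102 c=24/17 d=-107/102
  seg 3: a=3 b=67/51 c=-59/34 d=59/204
S(3/4) = -2503/2176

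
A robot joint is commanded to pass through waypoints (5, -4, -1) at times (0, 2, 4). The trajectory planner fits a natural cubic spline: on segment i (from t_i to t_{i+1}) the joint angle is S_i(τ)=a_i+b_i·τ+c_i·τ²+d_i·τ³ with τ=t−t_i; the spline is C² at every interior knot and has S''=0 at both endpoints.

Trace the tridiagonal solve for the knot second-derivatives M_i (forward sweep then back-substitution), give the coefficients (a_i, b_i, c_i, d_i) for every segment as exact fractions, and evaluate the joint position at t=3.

  seg 0: a=5 b=-6 c=0 d=3/8
  seg 1: a=-4 b=-3/2 c=9/4 d=-3/8
S(3) = -29/8

Δ: Δ0=-9/2, Δ1=3/2
row 1: diag=8, rhs=36; c'=1/4, d'=9/2
back: M1=9/2
M: M0=0, M1=9/2, M2=0
seg 0: a=5, c=M0/2=0, d=(M1−M0)/(6·2)=3/8, b=Δ0−h0·(2M0+M1)/6=-6
seg 1: a=-4, c=M1/2=9/4, d=(M2−M1)/(6·2)=-3/8, b=Δ1−h1·(2M1+M2)/6=-3/2
t_q=3 → seg 1, τ=1; S=-4+-3/2·τ+9/4·τ²+-3/8·τ³=-29/8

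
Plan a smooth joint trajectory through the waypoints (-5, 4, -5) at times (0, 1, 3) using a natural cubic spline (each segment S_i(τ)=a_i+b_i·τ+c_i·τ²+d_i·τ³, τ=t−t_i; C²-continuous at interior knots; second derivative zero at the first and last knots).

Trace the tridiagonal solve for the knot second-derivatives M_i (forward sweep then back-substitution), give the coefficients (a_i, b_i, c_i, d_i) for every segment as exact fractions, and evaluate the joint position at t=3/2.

  seg 0: a=-5 b=45/4 c=0 d=-9/4
  seg 1: a=4 b=9/2 c=-27/4 d=9/8
S(3/2) = 301/64

Δ: Δ0=9, Δ1=-9/2
row 1: diag=6, rhs=-81; c'=1/3, d'=-27/2
back: M1=-27/2
M: M0=0, M1=-27/2, M2=0
seg 0: a=-5, c=M0/2=0, d=(M1−M0)/(6·1)=-9/4, b=Δ0−h0·(2M0+M1)/6=45/4
seg 1: a=4, c=M1/2=-27/4, d=(M2−M1)/(6·2)=9/8, b=Δ1−h1·(2M1+M2)/6=9/2
t_q=3/2 → seg 1, τ=1/2; S=4+9/2·τ+-27/4·τ²+9/8·τ³=301/64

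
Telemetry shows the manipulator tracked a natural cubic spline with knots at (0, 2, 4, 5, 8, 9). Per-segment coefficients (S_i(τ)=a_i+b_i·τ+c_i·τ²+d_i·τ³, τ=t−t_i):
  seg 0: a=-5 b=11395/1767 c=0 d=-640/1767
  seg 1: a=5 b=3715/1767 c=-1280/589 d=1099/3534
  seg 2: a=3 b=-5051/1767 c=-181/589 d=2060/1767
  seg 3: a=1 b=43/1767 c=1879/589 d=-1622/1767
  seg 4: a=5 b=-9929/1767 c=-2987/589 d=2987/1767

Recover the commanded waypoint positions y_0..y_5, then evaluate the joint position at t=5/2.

y_0=-5 y_1=5 y_2=3 y_3=1 y_4=5 y_5=-4
S(5/2) = 52273/9424

y_0 = S_0(0) = a_0 = -5
y_1 = S_1(0) = a_1 = 5
y_2 = S_2(0) = a_2 = 3
y_3 = S_3(0) = a_3 = 1
y_4 = S_4(0) = a_4 = 5
y_5 = S_4(1) = -4
t_q=5/2 is in segment 1 (τ=1/2); S_1(τ)=52273/9424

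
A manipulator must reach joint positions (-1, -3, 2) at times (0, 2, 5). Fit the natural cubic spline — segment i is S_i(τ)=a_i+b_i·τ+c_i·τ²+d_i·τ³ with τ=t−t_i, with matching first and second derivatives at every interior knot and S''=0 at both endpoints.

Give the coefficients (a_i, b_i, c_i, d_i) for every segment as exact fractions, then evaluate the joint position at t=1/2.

  seg 0: a=-1 b=-23/15 c=0 d=2/15
  seg 1: a=-3 b=1/15 c=4/5 d=-4/45
S(1/2) = -7/4

Δ: Δ0=-1, Δ1=5/3
row 1: diag=10, rhs=16; c'=3/10, d'=8/5
back: M1=8/5
M: M0=0, M1=8/5, M2=0
seg 0: a=-1, c=M0/2=0, d=(M1−M0)/(6·2)=2/15, b=Δ0−h0·(2M0+M1)/6=-23/15
seg 1: a=-3, c=M1/2=4/5, d=(M2−M1)/(6·3)=-4/45, b=Δ1−h1·(2M1+M2)/6=1/15
t_q=1/2 → seg 0, τ=1/2; S=-1+-23/15·τ+0·τ²+2/15·τ³=-7/4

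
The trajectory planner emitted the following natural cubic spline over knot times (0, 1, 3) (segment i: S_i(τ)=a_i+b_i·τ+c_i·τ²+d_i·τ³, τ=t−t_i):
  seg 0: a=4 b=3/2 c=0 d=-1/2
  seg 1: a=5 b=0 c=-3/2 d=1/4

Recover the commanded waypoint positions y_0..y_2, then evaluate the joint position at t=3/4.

y_0=4 y_1=5 y_2=1
S(3/4) = 629/128

y_0 = S_0(0) = a_0 = 4
y_1 = S_1(0) = a_1 = 5
y_2 = S_1(2) = 1
t_q=3/4 is in segment 0 (τ=3/4); S_0(τ)=629/128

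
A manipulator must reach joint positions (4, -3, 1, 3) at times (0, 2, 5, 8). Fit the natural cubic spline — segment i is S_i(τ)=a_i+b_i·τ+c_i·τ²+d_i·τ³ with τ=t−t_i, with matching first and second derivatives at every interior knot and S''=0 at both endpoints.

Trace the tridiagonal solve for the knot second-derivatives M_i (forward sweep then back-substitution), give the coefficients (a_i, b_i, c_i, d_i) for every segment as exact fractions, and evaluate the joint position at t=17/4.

Δ: Δ0=-7/2, Δ1=4/3, Δ2=2/3
row 1: diag=10, rhs=29; c'=3/10, d'=29/10
row 2: denom=12−3·3/10=111/10; d'=(-4−3·29/10)/(111/10)=-127/111
back: M2=-127/111
back: M1=29/10−3/10·-127/111=120/37
M: M0=0, M1=120/37, M2=-127/111, M3=0
seg 0: a=4, c=M0/2=0, d=(M1−M0)/(6·2)=10/37, b=Δ0−h0·(2M0+M1)/6=-339/74
seg 1: a=-3, c=M1/2=60/37, d=(M2−M1)/(6·3)=-487/1998, b=Δ1−h1·(2M1+M2)/6=-99/74
seg 2: a=1, c=M2/2=-127/222, d=(M3−M2)/(6·3)=127/1998, b=Δ2−h2·(2M2+M3)/6=67/37
t_q=17/4 → seg 1, τ=9/4; S=-3+-99/74·τ+60/37·τ²+-487/1998·τ³=-2733/4736

  seg 0: a=4 b=-339/74 c=0 d=10/37
  seg 1: a=-3 b=-99/74 c=60/37 d=-487/1998
  seg 2: a=1 b=67/37 c=-127/222 d=127/1998
S(17/4) = -2733/4736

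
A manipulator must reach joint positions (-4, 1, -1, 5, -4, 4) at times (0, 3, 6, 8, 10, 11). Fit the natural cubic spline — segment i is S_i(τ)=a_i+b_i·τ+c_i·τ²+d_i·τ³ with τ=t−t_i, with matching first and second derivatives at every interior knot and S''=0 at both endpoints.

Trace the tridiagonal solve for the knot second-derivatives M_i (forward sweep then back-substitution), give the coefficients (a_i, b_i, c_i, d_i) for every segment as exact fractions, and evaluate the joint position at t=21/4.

  seg 0: a=-4 b=1107/383 c=0 d=-1406/10341
  seg 1: a=1 b=-299/383 c=-1406/1149 d=4349/10341
  seg 2: a=-1 b=1238/383 c=981/383 d=-2051/1532
  seg 3: a=5 b=-991/383 c=-4191/766 d=6917/3064
  seg 4: a=-4 b=2005/766 c=12369/1532 d=-4123/1532
S(21/4) = -52969/24512

Δ: Δ0=5/3, Δ1=-2/3, Δ2=3, Δ3=-9/2, Δ4=8
row 1: diag=12, rhs=-14; c'=1/4, d'=-7/6
row 2: denom=10−3·1/4=37/4; d'=(22−3·-7/6)/(37/4)=102/37
row 3: denom=8−2·8/37=280/37; d'=(-45−2·102/37)/(280/37)=-267/40
row 4: denom=6−2·37/140=383/70; d'=(75−2·-267/40)/(383/70)=12369/766
back: M4=12369/766
back: M3=-267/40−37/140·12369/766=-4191/383
back: M2=102/37−8/37·-4191/383=1962/383
back: M1=-7/6−1/4·1962/383=-2812/1149
M: M0=0, M1=-2812/1149, M2=1962/383, M3=-4191/383, M4=12369/766, M5=0
seg 0: a=-4, c=M0/2=0, d=(M1−M0)/(6·3)=-1406/10341, b=Δ0−h0·(2M0+M1)/6=1107/383
seg 1: a=1, c=M1/2=-1406/1149, d=(M2−M1)/(6·3)=4349/10341, b=Δ1−h1·(2M1+M2)/6=-299/383
seg 2: a=-1, c=M2/2=981/383, d=(M3−M2)/(6·2)=-2051/1532, b=Δ2−h2·(2M2+M3)/6=1238/383
seg 3: a=5, c=M3/2=-4191/766, d=(M4−M3)/(6·2)=6917/3064, b=Δ3−h3·(2M3+M4)/6=-991/383
seg 4: a=-4, c=M4/2=12369/1532, d=(M5−M4)/(6·1)=-4123/1532, b=Δ4−h4·(2M4+M5)/6=2005/766
t_q=21/4 → seg 1, τ=9/4; S=1+-299/383·τ+-1406/1149·τ²+4349/10341·τ³=-52969/24512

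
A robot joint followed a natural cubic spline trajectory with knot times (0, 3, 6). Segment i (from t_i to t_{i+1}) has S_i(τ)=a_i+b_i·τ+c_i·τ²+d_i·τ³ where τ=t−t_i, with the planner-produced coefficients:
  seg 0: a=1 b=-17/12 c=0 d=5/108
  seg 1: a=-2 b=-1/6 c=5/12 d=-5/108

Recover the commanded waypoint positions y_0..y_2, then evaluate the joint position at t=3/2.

y_0=1 y_1=-2 y_2=0
S(3/2) = -31/32

y_0 = S_0(0) = a_0 = 1
y_1 = S_1(0) = a_1 = -2
y_2 = S_1(3) = 0
t_q=3/2 is in segment 0 (τ=3/2); S_0(τ)=-31/32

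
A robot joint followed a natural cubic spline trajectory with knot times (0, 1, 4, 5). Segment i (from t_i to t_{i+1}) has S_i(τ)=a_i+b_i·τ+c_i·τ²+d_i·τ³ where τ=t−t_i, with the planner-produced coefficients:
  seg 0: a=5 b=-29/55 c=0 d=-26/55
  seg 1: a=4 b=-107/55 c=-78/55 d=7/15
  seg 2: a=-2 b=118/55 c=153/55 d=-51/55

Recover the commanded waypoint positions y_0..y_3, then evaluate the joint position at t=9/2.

y_0=5 y_1=4 y_2=-2 y_3=2
S(9/2) = -153/440

y_0 = S_0(0) = a_0 = 5
y_1 = S_1(0) = a_1 = 4
y_2 = S_2(0) = a_2 = -2
y_3 = S_2(1) = 2
t_q=9/2 is in segment 2 (τ=1/2); S_2(τ)=-153/440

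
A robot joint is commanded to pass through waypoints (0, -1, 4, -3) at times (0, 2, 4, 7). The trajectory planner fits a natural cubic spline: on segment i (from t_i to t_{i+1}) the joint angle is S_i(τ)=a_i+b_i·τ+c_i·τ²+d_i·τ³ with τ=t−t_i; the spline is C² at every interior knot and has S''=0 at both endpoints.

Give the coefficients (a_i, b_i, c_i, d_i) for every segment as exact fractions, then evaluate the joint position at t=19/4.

  seg 0: a=0 b=-88/57 c=0 d=119/456
  seg 1: a=-1 b=181/114 c=119/76 d=-253/456
  seg 2: a=4 b=68/57 c=-67/38 d=67/342
S(19/4) = 9693/2432

Δ: Δ0=-1/2, Δ1=5/2, Δ2=-7/3
row 1: diag=8, rhs=18; c'=1/4, d'=9/4
row 2: denom=10−2·1/4=19/2; d'=(-29−2·9/4)/(19/2)=-67/19
back: M2=-67/19
back: M1=9/4−1/4·-67/19=119/38
M: M0=0, M1=119/38, M2=-67/19, M3=0
seg 0: a=0, c=M0/2=0, d=(M1−M0)/(6·2)=119/456, b=Δ0−h0·(2M0+M1)/6=-88/57
seg 1: a=-1, c=M1/2=119/76, d=(M2−M1)/(6·2)=-253/456, b=Δ1−h1·(2M1+M2)/6=181/114
seg 2: a=4, c=M2/2=-67/38, d=(M3−M2)/(6·3)=67/342, b=Δ2−h2·(2M2+M3)/6=68/57
t_q=19/4 → seg 2, τ=3/4; S=4+68/57·τ+-67/38·τ²+67/342·τ³=9693/2432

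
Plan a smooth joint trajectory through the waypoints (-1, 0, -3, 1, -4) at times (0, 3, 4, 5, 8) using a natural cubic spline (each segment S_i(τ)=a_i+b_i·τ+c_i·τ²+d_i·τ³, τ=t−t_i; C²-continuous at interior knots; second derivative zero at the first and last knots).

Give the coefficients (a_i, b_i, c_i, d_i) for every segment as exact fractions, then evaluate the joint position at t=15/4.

  seg 0: a=-1 b=115/48 c=0 d=-11/48
  seg 1: a=0 b=-91/24 c=-33/16 d=137/48
  seg 2: a=-3 b=31/48 c=13/2 d=-151/48
  seg 3: a=1 b=101/24 c=-47/16 d=47/144
S(15/4) = -2867/1024

Δ: Δ0=1/3, Δ1=-3, Δ2=4, Δ3=-5/3
row 1: diag=8, rhs=-20; c'=1/8, d'=-5/2
row 2: denom=4−1·1/8=31/8; d'=(42−1·-5/2)/(31/8)=356/31
row 3: denom=8−1·8/31=240/31; d'=(-34−1·356/31)/(240/31)=-47/8
back: M3=-47/8
back: M2=356/31−8/31·-47/8=13
back: M1=-5/2−1/8·13=-33/8
M: M0=0, M1=-33/8, M2=13, M3=-47/8, M4=0
seg 0: a=-1, c=M0/2=0, d=(M1−M0)/(6·3)=-11/48, b=Δ0−h0·(2M0+M1)/6=115/48
seg 1: a=0, c=M1/2=-33/16, d=(M2−M1)/(6·1)=137/48, b=Δ1−h1·(2M1+M2)/6=-91/24
seg 2: a=-3, c=M2/2=13/2, d=(M3−M2)/(6·1)=-151/48, b=Δ2−h2·(2M2+M3)/6=31/48
seg 3: a=1, c=M3/2=-47/16, d=(M4−M3)/(6·3)=47/144, b=Δ3−h3·(2M3+M4)/6=101/24
t_q=15/4 → seg 1, τ=3/4; S=0+-91/24·τ+-33/16·τ²+137/48·τ³=-2867/1024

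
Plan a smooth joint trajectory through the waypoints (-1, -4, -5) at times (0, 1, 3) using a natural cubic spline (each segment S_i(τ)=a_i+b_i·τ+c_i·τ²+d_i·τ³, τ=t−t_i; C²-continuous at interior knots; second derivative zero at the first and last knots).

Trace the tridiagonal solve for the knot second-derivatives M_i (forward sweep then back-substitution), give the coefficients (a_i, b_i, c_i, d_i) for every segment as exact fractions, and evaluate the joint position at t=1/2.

  seg 0: a=-1 b=-41/12 c=0 d=5/12
  seg 1: a=-4 b=-13/6 c=5/4 d=-5/24
S(1/2) = -85/32

Δ: Δ0=-3, Δ1=-1/2
row 1: diag=6, rhs=15; c'=1/3, d'=5/2
back: M1=5/2
M: M0=0, M1=5/2, M2=0
seg 0: a=-1, c=M0/2=0, d=(M1−M0)/(6·1)=5/12, b=Δ0−h0·(2M0+M1)/6=-41/12
seg 1: a=-4, c=M1/2=5/4, d=(M2−M1)/(6·2)=-5/24, b=Δ1−h1·(2M1+M2)/6=-13/6
t_q=1/2 → seg 0, τ=1/2; S=-1+-41/12·τ+0·τ²+5/12·τ³=-85/32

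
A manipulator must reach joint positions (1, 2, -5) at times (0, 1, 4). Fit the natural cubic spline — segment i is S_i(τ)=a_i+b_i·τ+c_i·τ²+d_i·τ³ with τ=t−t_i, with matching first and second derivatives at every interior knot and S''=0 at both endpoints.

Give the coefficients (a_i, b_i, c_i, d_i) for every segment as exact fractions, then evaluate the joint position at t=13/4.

  seg 0: a=1 b=17/12 c=0 d=-5/12
  seg 1: a=2 b=1/6 c=-5/4 d=5/36
S(13/4) = -607/256

Δ: Δ0=1, Δ1=-7/3
row 1: diag=8, rhs=-20; c'=3/8, d'=-5/2
back: M1=-5/2
M: M0=0, M1=-5/2, M2=0
seg 0: a=1, c=M0/2=0, d=(M1−M0)/(6·1)=-5/12, b=Δ0−h0·(2M0+M1)/6=17/12
seg 1: a=2, c=M1/2=-5/4, d=(M2−M1)/(6·3)=5/36, b=Δ1−h1·(2M1+M2)/6=1/6
t_q=13/4 → seg 1, τ=9/4; S=2+1/6·τ+-5/4·τ²+5/36·τ³=-607/256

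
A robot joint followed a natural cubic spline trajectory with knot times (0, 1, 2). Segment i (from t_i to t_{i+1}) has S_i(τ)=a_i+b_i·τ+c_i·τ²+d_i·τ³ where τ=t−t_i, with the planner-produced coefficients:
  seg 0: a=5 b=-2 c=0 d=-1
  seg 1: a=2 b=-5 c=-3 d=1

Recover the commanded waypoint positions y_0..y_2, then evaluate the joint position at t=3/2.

y_0 = S_0(0) = a_0 = 5
y_1 = S_1(0) = a_1 = 2
y_2 = S_1(1) = -5
t_q=3/2 is in segment 1 (τ=1/2); S_1(τ)=-9/8

y_0=5 y_1=2 y_2=-5
S(3/2) = -9/8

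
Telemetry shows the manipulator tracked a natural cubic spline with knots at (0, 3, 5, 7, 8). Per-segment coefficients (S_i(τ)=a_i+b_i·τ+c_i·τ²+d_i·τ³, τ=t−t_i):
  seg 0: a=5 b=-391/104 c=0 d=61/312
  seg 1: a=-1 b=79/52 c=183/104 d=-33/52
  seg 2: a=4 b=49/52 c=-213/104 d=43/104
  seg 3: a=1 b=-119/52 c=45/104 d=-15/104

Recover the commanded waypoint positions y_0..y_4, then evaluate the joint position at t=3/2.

y_0 = S_0(0) = a_0 = 5
y_1 = S_1(0) = a_1 = -1
y_2 = S_2(0) = a_2 = 4
y_3 = S_3(0) = a_3 = 1
y_4 = S_3(1) = -1
t_q=3/2 is in segment 0 (τ=3/2); S_0(τ)=17/832

y_0=5 y_1=-1 y_2=4 y_3=1 y_4=-1
S(3/2) = 17/832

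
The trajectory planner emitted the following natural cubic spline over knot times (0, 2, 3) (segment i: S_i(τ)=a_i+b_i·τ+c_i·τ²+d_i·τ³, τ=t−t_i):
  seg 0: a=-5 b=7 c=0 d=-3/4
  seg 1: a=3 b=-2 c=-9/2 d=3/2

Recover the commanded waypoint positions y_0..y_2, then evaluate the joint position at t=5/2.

y_0 = S_0(0) = a_0 = -5
y_1 = S_1(0) = a_1 = 3
y_2 = S_1(1) = -2
t_q=5/2 is in segment 1 (τ=1/2); S_1(τ)=17/16

y_0=-5 y_1=3 y_2=-2
S(5/2) = 17/16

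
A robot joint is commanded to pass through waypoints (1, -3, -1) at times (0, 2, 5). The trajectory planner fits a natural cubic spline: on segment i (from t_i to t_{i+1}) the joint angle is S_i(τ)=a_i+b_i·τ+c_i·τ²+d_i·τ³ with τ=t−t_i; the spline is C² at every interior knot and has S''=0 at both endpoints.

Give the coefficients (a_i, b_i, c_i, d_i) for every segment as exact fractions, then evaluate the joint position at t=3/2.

  seg 0: a=1 b=-38/15 c=0 d=2/15
  seg 1: a=-3 b=-14/15 c=4/5 d=-4/45
S(3/2) = -47/20

Δ: Δ0=-2, Δ1=2/3
row 1: diag=10, rhs=16; c'=3/10, d'=8/5
back: M1=8/5
M: M0=0, M1=8/5, M2=0
seg 0: a=1, c=M0/2=0, d=(M1−M0)/(6·2)=2/15, b=Δ0−h0·(2M0+M1)/6=-38/15
seg 1: a=-3, c=M1/2=4/5, d=(M2−M1)/(6·3)=-4/45, b=Δ1−h1·(2M1+M2)/6=-14/15
t_q=3/2 → seg 0, τ=3/2; S=1+-38/15·τ+0·τ²+2/15·τ³=-47/20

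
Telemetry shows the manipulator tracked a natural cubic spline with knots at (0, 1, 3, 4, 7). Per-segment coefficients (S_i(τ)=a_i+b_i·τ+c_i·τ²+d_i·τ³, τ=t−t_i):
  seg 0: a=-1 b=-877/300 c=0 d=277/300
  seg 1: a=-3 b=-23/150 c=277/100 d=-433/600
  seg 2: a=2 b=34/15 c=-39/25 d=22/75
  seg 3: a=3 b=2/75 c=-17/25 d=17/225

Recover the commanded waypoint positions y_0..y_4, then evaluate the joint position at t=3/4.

y_0 = S_0(0) = a_0 = -1
y_1 = S_1(0) = a_1 = -3
y_2 = S_2(0) = a_2 = 2
y_3 = S_3(0) = a_3 = 3
y_4 = S_3(3) = -1
t_q=3/4 is in segment 0 (τ=3/4); S_0(τ)=-17939/6400

y_0=-1 y_1=-3 y_2=2 y_3=3 y_4=-1
S(3/4) = -17939/6400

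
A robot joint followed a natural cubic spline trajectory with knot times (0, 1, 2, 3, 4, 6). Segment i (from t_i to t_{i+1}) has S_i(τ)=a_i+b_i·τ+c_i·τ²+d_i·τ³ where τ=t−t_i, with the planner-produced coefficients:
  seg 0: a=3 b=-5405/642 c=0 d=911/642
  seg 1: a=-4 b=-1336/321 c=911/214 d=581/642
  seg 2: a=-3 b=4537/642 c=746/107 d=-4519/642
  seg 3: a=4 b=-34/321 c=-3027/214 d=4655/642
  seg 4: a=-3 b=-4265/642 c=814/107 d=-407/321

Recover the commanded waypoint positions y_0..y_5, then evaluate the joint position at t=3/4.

y_0 = S_0(0) = a_0 = 3
y_1 = S_1(0) = a_1 = -4
y_2 = S_2(0) = a_2 = -3
y_3 = S_3(0) = a_3 = 4
y_4 = S_4(0) = a_4 = -3
y_5 = S_4(2) = 4
t_q=3/4 is in segment 0 (τ=3/4); S_0(τ)=-37193/13696

y_0=3 y_1=-4 y_2=-3 y_3=4 y_4=-3 y_5=4
S(3/4) = -37193/13696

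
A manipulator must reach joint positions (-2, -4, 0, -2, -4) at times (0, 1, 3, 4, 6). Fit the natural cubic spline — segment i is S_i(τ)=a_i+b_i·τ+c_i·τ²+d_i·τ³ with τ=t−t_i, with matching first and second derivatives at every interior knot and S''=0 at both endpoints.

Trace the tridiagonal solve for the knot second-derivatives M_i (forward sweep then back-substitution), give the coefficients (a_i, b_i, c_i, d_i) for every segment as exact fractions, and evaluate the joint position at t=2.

  seg 0: a=-2 b=-281/93 c=0 d=95/93
  seg 1: a=-4 b=4/93 c=95/31 d=-97/93
  seg 2: a=0 b=-20/93 c=-99/31 d=131/93
  seg 3: a=-2 b=-221/93 c=32/31 d=-16/93
S(2) = -60/31

Δ: Δ0=-2, Δ1=2, Δ2=-2, Δ3=-1
row 1: diag=6, rhs=24; c'=1/3, d'=4
row 2: denom=6−2·1/3=16/3; d'=(-24−2·4)/(16/3)=-6
row 3: denom=6−1·3/16=93/16; d'=(6−1·-6)/(93/16)=64/31
back: M3=64/31
back: M2=-6−3/16·64/31=-198/31
back: M1=4−1/3·-198/31=190/31
M: M0=0, M1=190/31, M2=-198/31, M3=64/31, M4=0
seg 0: a=-2, c=M0/2=0, d=(M1−M0)/(6·1)=95/93, b=Δ0−h0·(2M0+M1)/6=-281/93
seg 1: a=-4, c=M1/2=95/31, d=(M2−M1)/(6·2)=-97/93, b=Δ1−h1·(2M1+M2)/6=4/93
seg 2: a=0, c=M2/2=-99/31, d=(M3−M2)/(6·1)=131/93, b=Δ2−h2·(2M2+M3)/6=-20/93
seg 3: a=-2, c=M3/2=32/31, d=(M4−M3)/(6·2)=-16/93, b=Δ3−h3·(2M3+M4)/6=-221/93
t_q=2 → seg 1, τ=1; S=-4+4/93·τ+95/31·τ²+-97/93·τ³=-60/31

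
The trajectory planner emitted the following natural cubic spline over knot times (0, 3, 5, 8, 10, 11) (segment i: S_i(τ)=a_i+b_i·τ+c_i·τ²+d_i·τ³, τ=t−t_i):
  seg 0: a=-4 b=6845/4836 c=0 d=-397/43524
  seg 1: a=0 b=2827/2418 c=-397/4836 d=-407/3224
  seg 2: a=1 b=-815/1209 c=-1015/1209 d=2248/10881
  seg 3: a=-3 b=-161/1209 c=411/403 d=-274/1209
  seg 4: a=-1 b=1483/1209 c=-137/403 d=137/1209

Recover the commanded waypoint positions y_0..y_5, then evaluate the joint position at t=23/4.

y_0 = S_0(0) = a_0 = -4
y_1 = S_1(0) = a_1 = 0
y_2 = S_2(0) = a_2 = 1
y_3 = S_3(0) = a_3 = -3
y_4 = S_4(0) = a_4 = -1
y_5 = S_4(1) = 0
t_q=23/4 is in segment 2 (τ=3/4); S_2(τ)=705/6448

y_0=-4 y_1=0 y_2=1 y_3=-3 y_4=-1 y_5=0
S(23/4) = 705/6448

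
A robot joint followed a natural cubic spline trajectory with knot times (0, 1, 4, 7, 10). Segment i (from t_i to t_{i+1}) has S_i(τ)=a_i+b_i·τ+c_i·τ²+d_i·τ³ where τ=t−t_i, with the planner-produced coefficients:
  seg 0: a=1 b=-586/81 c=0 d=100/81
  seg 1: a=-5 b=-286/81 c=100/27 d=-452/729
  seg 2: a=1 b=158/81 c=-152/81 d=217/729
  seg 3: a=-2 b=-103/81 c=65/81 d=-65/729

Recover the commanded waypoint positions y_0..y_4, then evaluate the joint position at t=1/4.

y_0 = S_0(0) = a_0 = 1
y_1 = S_1(0) = a_1 = -5
y_2 = S_2(0) = a_2 = 1
y_3 = S_3(0) = a_3 = -2
y_4 = S_3(3) = -1
t_q=1/4 is in segment 0 (τ=1/4); S_0(τ)=-341/432

y_0=1 y_1=-5 y_2=1 y_3=-2 y_4=-1
S(1/4) = -341/432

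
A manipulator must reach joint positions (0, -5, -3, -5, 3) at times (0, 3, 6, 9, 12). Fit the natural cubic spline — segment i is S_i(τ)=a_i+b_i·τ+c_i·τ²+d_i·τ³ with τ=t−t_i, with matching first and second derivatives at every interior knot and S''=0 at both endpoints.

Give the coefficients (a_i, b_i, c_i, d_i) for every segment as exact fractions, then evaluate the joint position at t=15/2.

Δ: Δ0=-5/3, Δ1=2/3, Δ2=-2/3, Δ3=8/3
row 1: diag=12, rhs=14; c'=1/4, d'=7/6
row 2: denom=12−3·1/4=45/4; d'=(-8−3·7/6)/(45/4)=-46/45
row 3: denom=12−3·4/15=56/5; d'=(20−3·-46/45)/(56/5)=173/84
back: M3=173/84
back: M2=-46/45−4/15·173/84=-11/7
back: M1=7/6−1/4·-11/7=131/84
M: M0=0, M1=131/84, M2=-11/7, M3=173/84, M4=0
seg 0: a=0, c=M0/2=0, d=(M1−M0)/(6·3)=131/1512, b=Δ0−h0·(2M0+M1)/6=-137/56
seg 1: a=-5, c=M1/2=131/168, d=(M2−M1)/(6·3)=-263/1512, b=Δ1−h1·(2M1+M2)/6=-3/28
seg 2: a=-3, c=M2/2=-11/14, d=(M3−M2)/(6·3)=305/1512, b=Δ2−h2·(2M2+M3)/6=-1/8
seg 3: a=-5, c=M3/2=173/168, d=(M4−M3)/(6·3)=-173/1512, b=Δ3−h3·(2M3+M4)/6=17/28
t_q=15/2 → seg 2, τ=3/2; S=-3+-1/8·τ+-11/14·τ²+305/1512·τ³=-1915/448

  seg 0: a=0 b=-137/56 c=0 d=131/1512
  seg 1: a=-5 b=-3/28 c=131/168 d=-263/1512
  seg 2: a=-3 b=-1/8 c=-11/14 d=305/1512
  seg 3: a=-5 b=17/28 c=173/168 d=-173/1512
S(15/2) = -1915/448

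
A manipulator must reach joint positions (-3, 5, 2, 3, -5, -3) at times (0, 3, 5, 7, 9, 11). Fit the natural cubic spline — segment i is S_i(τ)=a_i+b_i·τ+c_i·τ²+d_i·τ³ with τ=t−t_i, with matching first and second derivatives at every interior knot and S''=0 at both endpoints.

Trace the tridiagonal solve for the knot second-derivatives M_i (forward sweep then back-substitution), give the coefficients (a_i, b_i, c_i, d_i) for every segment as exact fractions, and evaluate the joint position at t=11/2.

Δ: Δ0=8/3, Δ1=-3/2, Δ2=1/2, Δ3=-4, Δ4=1
row 1: diag=10, rhs=-25; c'=1/5, d'=-5/2
row 2: denom=8−2·1/5=38/5; d'=(12−2·-5/2)/(38/5)=85/38
row 3: denom=8−2·5/19=142/19; d'=(-27−2·85/38)/(142/19)=-299/71
row 4: denom=8−2·19/71=530/71; d'=(30−2·-299/71)/(530/71)=1364/265
back: M4=1364/265
back: M3=-299/71−19/71·1364/265=-1481/265
back: M2=85/38−5/19·-1481/265=393/106
back: M1=-5/2−1/5·393/106=-859/265
M: M0=0, M1=-859/265, M2=393/106, M3=-1481/265, M4=1364/265, M5=0
seg 0: a=-3, c=M0/2=0, d=(M1−M0)/(6·3)=-859/4770, b=Δ0−h0·(2M0+M1)/6=6817/1590
seg 1: a=5, c=M1/2=-859/530, d=(M2−M1)/(6·2)=3683/6360, b=Δ1−h1·(2M1+M2)/6=-457/795
seg 2: a=2, c=M2/2=393/212, d=(M3−M2)/(6·2)=-4927/6360, b=Δ2−h2·(2M2+M3)/6=-173/1590
seg 3: a=3, c=M3/2=-1481/530, d=(M4−M3)/(6·2)=569/636, b=Δ3−h3·(2M3+M4)/6=-1582/795
seg 4: a=-5, c=M4/2=682/265, d=(M5−M4)/(6·2)=-341/795, b=Δ4−h4·(2M4+M5)/6=-1933/795
t_q=11/2 → seg 2, τ=1/2; S=2+-173/1590·τ+393/212·τ²+-4927/6360·τ³=7843/3392

  seg 0: a=-3 b=6817/1590 c=0 d=-859/4770
  seg 1: a=5 b=-457/795 c=-859/530 d=3683/6360
  seg 2: a=2 b=-173/1590 c=393/212 d=-4927/6360
  seg 3: a=3 b=-1582/795 c=-1481/530 d=569/636
  seg 4: a=-5 b=-1933/795 c=682/265 d=-341/795
S(11/2) = 7843/3392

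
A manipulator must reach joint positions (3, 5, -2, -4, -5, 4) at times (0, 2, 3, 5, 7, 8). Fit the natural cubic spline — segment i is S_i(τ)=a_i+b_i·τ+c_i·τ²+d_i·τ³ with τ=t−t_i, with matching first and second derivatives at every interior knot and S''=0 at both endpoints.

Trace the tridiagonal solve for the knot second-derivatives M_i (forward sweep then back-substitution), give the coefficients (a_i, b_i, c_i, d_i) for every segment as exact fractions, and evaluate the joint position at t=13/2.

Δ: Δ0=1, Δ1=-7, Δ2=-1, Δ3=-1/2, Δ4=9
row 1: diag=6, rhs=-48; c'=1/6, d'=-8
row 2: denom=6−1·1/6=35/6; d'=(36−1·-8)/(35/6)=264/35
row 3: denom=8−2·12/35=256/35; d'=(3−2·264/35)/(256/35)=-423/256
row 4: denom=6−2·35/128=349/64; d'=(57−2·-423/256)/(349/64)=7719/698
back: M4=7719/698
back: M3=-423/256−35/128·7719/698=-1632/349
back: M2=264/35−12/35·-1632/349=3192/349
back: M1=-8−1/6·3192/349=-3324/349
M: M0=0, M1=-3324/349, M2=3192/349, M3=-1632/349, M4=7719/698, M5=0
seg 0: a=3, c=M0/2=0, d=(M1−M0)/(6·2)=-277/349, b=Δ0−h0·(2M0+M1)/6=1457/349
seg 1: a=5, c=M1/2=-1662/349, d=(M2−M1)/(6·1)=1086/349, b=Δ1−h1·(2M1+M2)/6=-1867/349
seg 2: a=-2, c=M2/2=1596/349, d=(M3−M2)/(6·2)=-402/349, b=Δ2−h2·(2M2+M3)/6=-1933/349
seg 3: a=-4, c=M3/2=-816/349, d=(M4−M3)/(6·2)=3661/2792, b=Δ3−h3·(2M3+M4)/6=-373/349
seg 4: a=-5, c=M4/2=7719/1396, d=(M5−M4)/(6·1)=-2573/1396, b=Δ4−h4·(2M4+M5)/6=3709/698
t_q=13/2 → seg 3, τ=3/2; S=-4+-373/349·τ+-816/349·τ²+3661/2792·τ³=-143809/22336

  seg 0: a=3 b=1457/349 c=0 d=-277/349
  seg 1: a=5 b=-1867/349 c=-1662/349 d=1086/349
  seg 2: a=-2 b=-1933/349 c=1596/349 d=-402/349
  seg 3: a=-4 b=-373/349 c=-816/349 d=3661/2792
  seg 4: a=-5 b=3709/698 c=7719/1396 d=-2573/1396
S(13/2) = -143809/22336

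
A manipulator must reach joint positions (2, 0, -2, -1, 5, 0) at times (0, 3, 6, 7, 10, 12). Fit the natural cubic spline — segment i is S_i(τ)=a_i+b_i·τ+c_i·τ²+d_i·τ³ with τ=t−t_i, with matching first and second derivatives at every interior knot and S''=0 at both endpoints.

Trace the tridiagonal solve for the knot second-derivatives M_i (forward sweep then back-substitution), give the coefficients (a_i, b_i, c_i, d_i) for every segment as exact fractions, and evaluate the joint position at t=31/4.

Δ: Δ0=-2/3, Δ1=-2/3, Δ2=1, Δ3=2, Δ4=-5/2
row 1: diag=12, rhs=0; c'=1/4, d'=0
row 2: denom=8−3·1/4=29/4; d'=(10−3·0)/(29/4)=40/29
row 3: denom=8−1·4/29=228/29; d'=(6−1·40/29)/(228/29)=67/114
row 4: denom=10−3·29/76=673/76; d'=(-27−3·67/114)/(673/76)=-2186/673
back: M4=-2186/673
back: M3=67/114−29/76·-2186/673=3689/2019
back: M2=40/29−4/29·3689/2019=2276/2019
back: M1=0−1/4·2276/2019=-569/2019
M: M0=0, M1=-569/2019, M2=2276/2019, M3=3689/2019, M4=-2186/673, M5=0
seg 0: a=2, c=M0/2=0, d=(M1−M0)/(6·3)=-569/36342, b=Δ0−h0·(2M0+M1)/6=-2123/4038
seg 1: a=0, c=M1/2=-569/4038, d=(M2−M1)/(6·3)=2845/36342, b=Δ1−h1·(2M1+M2)/6=-1915/2019
seg 2: a=-2, c=M2/2=1138/2019, d=(M3−M2)/(6·1)=157/1346, b=Δ2−h2·(2M2+M3)/6=1291/4038
seg 3: a=-1, c=M3/2=3689/4038, d=(M4−M3)/(6·3)=-10247/36342, b=Δ3−h3·(2M3+M4)/6=3628/2019
seg 4: a=5, c=M4/2=-1093/673, d=(M5−M4)/(6·2)=1093/4038, b=Δ4−h4·(2M4+M5)/6=-1351/4038
t_q=31/4 → seg 3, τ=3/4; S=-1+3628/2019·τ+3689/4038·τ²+-10247/36342·τ³=63973/86144

  seg 0: a=2 b=-2123/4038 c=0 d=-569/36342
  seg 1: a=0 b=-1915/2019 c=-569/4038 d=2845/36342
  seg 2: a=-2 b=1291/4038 c=1138/2019 d=157/1346
  seg 3: a=-1 b=3628/2019 c=3689/4038 d=-10247/36342
  seg 4: a=5 b=-1351/4038 c=-1093/673 d=1093/4038
S(31/4) = 63973/86144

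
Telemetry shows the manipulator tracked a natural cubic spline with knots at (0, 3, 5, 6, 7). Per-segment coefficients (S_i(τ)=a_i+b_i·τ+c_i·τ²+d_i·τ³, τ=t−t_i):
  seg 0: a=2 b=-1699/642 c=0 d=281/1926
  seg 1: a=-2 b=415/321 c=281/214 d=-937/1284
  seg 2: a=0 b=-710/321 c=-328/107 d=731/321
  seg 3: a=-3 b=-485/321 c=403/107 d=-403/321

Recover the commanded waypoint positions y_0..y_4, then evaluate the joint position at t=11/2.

y_0=2 y_1=-2 y_2=0 y_3=-3 y_4=-2
S(11/2) = -1359/856

y_0 = S_0(0) = a_0 = 2
y_1 = S_1(0) = a_1 = -2
y_2 = S_2(0) = a_2 = 0
y_3 = S_3(0) = a_3 = -3
y_4 = S_3(1) = -2
t_q=11/2 is in segment 2 (τ=1/2); S_2(τ)=-1359/856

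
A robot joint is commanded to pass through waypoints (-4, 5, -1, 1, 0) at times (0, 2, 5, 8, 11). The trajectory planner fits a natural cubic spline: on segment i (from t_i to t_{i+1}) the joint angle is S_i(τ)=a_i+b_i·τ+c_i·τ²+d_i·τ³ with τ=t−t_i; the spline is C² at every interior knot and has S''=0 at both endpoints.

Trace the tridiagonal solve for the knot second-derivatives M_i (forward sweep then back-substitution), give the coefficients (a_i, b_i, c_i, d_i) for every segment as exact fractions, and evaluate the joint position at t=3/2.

Δ: Δ0=9/2, Δ1=-2, Δ2=2/3, Δ3=-1/3
row 1: diag=10, rhs=-39; c'=3/10, d'=-39/10
row 2: denom=12−3·3/10=111/10; d'=(16−3·-39/10)/(111/10)=277/111
row 3: denom=12−3·10/37=414/37; d'=(-6−3·277/111)/(414/37)=-499/414
back: M3=-499/414
back: M2=277/111−10/37·-499/414=584/207
back: M1=-39/10−3/10·584/207=-655/138
M: M0=0, M1=-655/138, M2=584/207, M3=-499/414, M4=0
seg 0: a=-4, c=M0/2=0, d=(M1−M0)/(6·2)=-655/1656, b=Δ0−h0·(2M0+M1)/6=1259/207
seg 1: a=5, c=M1/2=-655/276, d=(M2−M1)/(6·3)=3133/7452, b=Δ1−h1·(2M1+M2)/6=553/414
seg 2: a=-1, c=M2/2=292/207, d=(M3−M2)/(6·3)=-1667/7452, b=Δ2−h2·(2M2+M3)/6=-1285/828
seg 3: a=1, c=M3/2=-499/828, d=(M4−M3)/(6·3)=499/7452, b=Δ3−h3·(2M3+M4)/6=361/414
t_q=3/2 → seg 0, τ=3/2; S=-4+1259/207·τ+0·τ²+-655/1656·τ³=16729/4416

  seg 0: a=-4 b=1259/207 c=0 d=-655/1656
  seg 1: a=5 b=553/414 c=-655/276 d=3133/7452
  seg 2: a=-1 b=-1285/828 c=292/207 d=-1667/7452
  seg 3: a=1 b=361/414 c=-499/828 d=499/7452
S(3/2) = 16729/4416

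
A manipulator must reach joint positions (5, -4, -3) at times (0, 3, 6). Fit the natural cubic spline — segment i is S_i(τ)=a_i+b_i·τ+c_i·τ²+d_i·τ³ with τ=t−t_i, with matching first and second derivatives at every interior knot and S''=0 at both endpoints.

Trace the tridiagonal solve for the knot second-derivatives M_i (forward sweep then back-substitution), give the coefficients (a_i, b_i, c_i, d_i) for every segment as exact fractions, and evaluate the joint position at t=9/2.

Δ: Δ0=-3, Δ1=1/3
row 1: diag=12, rhs=20; c'=1/4, d'=5/3
back: M1=5/3
M: M0=0, M1=5/3, M2=0
seg 0: a=5, c=M0/2=0, d=(M1−M0)/(6·3)=5/54, b=Δ0−h0·(2M0+M1)/6=-23/6
seg 1: a=-4, c=M1/2=5/6, d=(M2−M1)/(6·3)=-5/54, b=Δ1−h1·(2M1+M2)/6=-4/3
t_q=9/2 → seg 1, τ=3/2; S=-4+-4/3·τ+5/6·τ²+-5/54·τ³=-71/16

  seg 0: a=5 b=-23/6 c=0 d=5/54
  seg 1: a=-4 b=-4/3 c=5/6 d=-5/54
S(9/2) = -71/16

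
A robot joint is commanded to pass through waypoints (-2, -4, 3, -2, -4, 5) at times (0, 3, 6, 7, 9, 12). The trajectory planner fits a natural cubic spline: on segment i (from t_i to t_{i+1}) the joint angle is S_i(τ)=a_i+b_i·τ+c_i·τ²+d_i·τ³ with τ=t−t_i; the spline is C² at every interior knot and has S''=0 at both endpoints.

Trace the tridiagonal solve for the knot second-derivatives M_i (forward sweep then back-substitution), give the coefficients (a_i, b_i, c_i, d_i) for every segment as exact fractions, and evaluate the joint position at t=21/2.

Δ: Δ0=-2/3, Δ1=7/3, Δ2=-5, Δ3=-1, Δ4=3
row 1: diag=12, rhs=18; c'=1/4, d'=3/2
row 2: denom=8−3·1/4=29/4; d'=(-44−3·3/2)/(29/4)=-194/29
row 3: denom=6−1·4/29=170/29; d'=(24−1·-194/29)/(170/29)=89/17
row 4: denom=10−2·29/85=792/85; d'=(24−2·89/17)/(792/85)=575/396
back: M4=575/396
back: M3=89/17−29/85·575/396=1877/396
back: M2=-194/29−4/29·1877/396=-727/99
back: M1=3/2−1/4·-727/99=1321/396
M: M0=0, M1=1321/396, M2=-727/99, M3=1877/396, M4=575/396, M5=0
seg 0: a=-2, c=M0/2=0, d=(M1−M0)/(6·3)=1321/7128, b=Δ0−h0·(2M0+M1)/6=-1849/792
seg 1: a=-4, c=M1/2=1321/792, d=(M2−M1)/(6·3)=-4229/7128, b=Δ1−h1·(2M1+M2)/6=1057/396
seg 2: a=3, c=M2/2=-727/198, d=(M3−M2)/(6·1)=145/72, b=Δ2−h2·(2M2+M3)/6=-2647/792
seg 3: a=-2, c=M3/2=1877/792, d=(M4−M3)/(6·2)=-217/792, b=Δ3−h3·(2M3+M4)/6=-613/132
seg 4: a=-4, c=M4/2=575/792, d=(M5−M4)/(6·3)=-575/7128, b=Δ4−h4·(2M4+M5)/6=613/396
t_q=21/2 → seg 4, τ=3/2; S=-4+613/396·τ+575/792·τ²+-575/7128·τ³=-223/704

  seg 0: a=-2 b=-1849/792 c=0 d=1321/7128
  seg 1: a=-4 b=1057/396 c=1321/792 d=-4229/7128
  seg 2: a=3 b=-2647/792 c=-727/198 d=145/72
  seg 3: a=-2 b=-613/132 c=1877/792 d=-217/792
  seg 4: a=-4 b=613/396 c=575/792 d=-575/7128
S(21/2) = -223/704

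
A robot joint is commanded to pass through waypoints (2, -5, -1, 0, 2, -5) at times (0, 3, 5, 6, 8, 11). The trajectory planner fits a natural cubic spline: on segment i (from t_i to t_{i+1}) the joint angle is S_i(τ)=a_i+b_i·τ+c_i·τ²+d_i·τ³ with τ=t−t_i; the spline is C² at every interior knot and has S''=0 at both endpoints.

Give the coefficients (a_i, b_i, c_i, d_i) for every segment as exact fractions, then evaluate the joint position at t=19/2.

Δ: Δ0=-7/3, Δ1=2, Δ2=1, Δ3=1, Δ4=-7/3
row 1: diag=10, rhs=26; c'=1/5, d'=13/5
row 2: denom=6−2·1/5=28/5; d'=(-6−2·13/5)/(28/5)=-2
row 3: denom=6−1·5/28=163/28; d'=(0−1·-2)/(163/28)=56/163
row 4: denom=10−2·56/163=1518/163; d'=(-20−2·56/163)/(1518/163)=-562/253
back: M4=-562/253
back: M3=56/163−56/163·-562/253=280/253
back: M2=-2−5/28·280/253=-556/253
back: M1=13/5−1/5·-556/253=769/253
M: M0=0, M1=769/253, M2=-556/253, M3=280/253, M4=-562/253, M5=0
seg 0: a=2, c=M0/2=0, d=(M1−M0)/(6·3)=769/4554, b=Δ0−h0·(2M0+M1)/6=-5849/1518
seg 1: a=-5, c=M1/2=769/506, d=(M2−M1)/(6·2)=-1325/3036, b=Δ1−h1·(2M1+M2)/6=536/759
seg 2: a=-1, c=M2/2=-278/253, d=(M3−M2)/(6·1)=38/69, b=Δ2−h2·(2M2+M3)/6=1175/759
seg 3: a=0, c=M3/2=140/253, d=(M4−M3)/(6·2)=-421/1518, b=Δ3−h3·(2M3+M4)/6=761/759
seg 4: a=2, c=M4/2=-281/253, d=(M5−M4)/(6·3)=281/2277, b=Δ4−h4·(2M4+M5)/6=-85/759
t_q=19/2 → seg 4, τ=3/2; S=2+-85/759·τ+-281/253·τ²+281/2277·τ³=-507/2024

  seg 0: a=2 b=-5849/1518 c=0 d=769/4554
  seg 1: a=-5 b=536/759 c=769/506 d=-1325/3036
  seg 2: a=-1 b=1175/759 c=-278/253 d=38/69
  seg 3: a=0 b=761/759 c=140/253 d=-421/1518
  seg 4: a=2 b=-85/759 c=-281/253 d=281/2277
S(19/2) = -507/2024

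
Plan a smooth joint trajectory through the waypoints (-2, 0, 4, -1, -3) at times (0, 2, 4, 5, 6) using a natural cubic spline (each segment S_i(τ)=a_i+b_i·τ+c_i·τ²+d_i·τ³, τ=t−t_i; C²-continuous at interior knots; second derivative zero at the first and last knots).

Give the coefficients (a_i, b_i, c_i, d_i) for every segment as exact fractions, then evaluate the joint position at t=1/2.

  seg 0: a=-2 b=-1/84 c=0 d=85/336
  seg 1: a=0 b=127/42 c=85/56 d=-341/336
  seg 2: a=4 b=-37/12 c=-32/7 d=223/84
  seg 3: a=-1 b=-179/42 c=95/28 d=-95/84
S(1/2) = -1769/896

Δ: Δ0=1, Δ1=2, Δ2=-5, Δ3=-2
row 1: diag=8, rhs=6; c'=1/4, d'=3/4
row 2: denom=6−2·1/4=11/2; d'=(-42−2·3/4)/(11/2)=-87/11
row 3: denom=4−1·2/11=42/11; d'=(18−1·-87/11)/(42/11)=95/14
back: M3=95/14
back: M2=-87/11−2/11·95/14=-64/7
back: M1=3/4−1/4·-64/7=85/28
M: M0=0, M1=85/28, M2=-64/7, M3=95/14, M4=0
seg 0: a=-2, c=M0/2=0, d=(M1−M0)/(6·2)=85/336, b=Δ0−h0·(2M0+M1)/6=-1/84
seg 1: a=0, c=M1/2=85/56, d=(M2−M1)/(6·2)=-341/336, b=Δ1−h1·(2M1+M2)/6=127/42
seg 2: a=4, c=M2/2=-32/7, d=(M3−M2)/(6·1)=223/84, b=Δ2−h2·(2M2+M3)/6=-37/12
seg 3: a=-1, c=M3/2=95/28, d=(M4−M3)/(6·1)=-95/84, b=Δ3−h3·(2M3+M4)/6=-179/42
t_q=1/2 → seg 0, τ=1/2; S=-2+-1/84·τ+0·τ²+85/336·τ³=-1769/896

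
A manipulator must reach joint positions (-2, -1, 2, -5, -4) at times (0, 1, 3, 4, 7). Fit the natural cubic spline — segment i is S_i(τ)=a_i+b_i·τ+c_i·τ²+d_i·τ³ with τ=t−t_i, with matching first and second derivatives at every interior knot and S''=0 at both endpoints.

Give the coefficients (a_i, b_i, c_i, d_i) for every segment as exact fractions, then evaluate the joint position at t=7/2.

  seg 0: a=-2 b=91/300 c=0 d=209/300
  seg 1: a=-1 b=359/150 c=209/100 d=-761/600
  seg 2: a=2 b=-67/15 c=-138/25 d=224/75
  seg 3: a=-5 b=-491/75 c=86/25 d=-86/225
S(7/2) = -31/25

Δ: Δ0=1, Δ1=3/2, Δ2=-7, Δ3=1/3
row 1: diag=6, rhs=3; c'=1/3, d'=1/2
row 2: denom=6−2·1/3=16/3; d'=(-51−2·1/2)/(16/3)=-39/4
row 3: denom=8−1·3/16=125/16; d'=(44−1·-39/4)/(125/16)=172/25
back: M3=172/25
back: M2=-39/4−3/16·172/25=-276/25
back: M1=1/2−1/3·-276/25=209/50
M: M0=0, M1=209/50, M2=-276/25, M3=172/25, M4=0
seg 0: a=-2, c=M0/2=0, d=(M1−M0)/(6·1)=209/300, b=Δ0−h0·(2M0+M1)/6=91/300
seg 1: a=-1, c=M1/2=209/100, d=(M2−M1)/(6·2)=-761/600, b=Δ1−h1·(2M1+M2)/6=359/150
seg 2: a=2, c=M2/2=-138/25, d=(M3−M2)/(6·1)=224/75, b=Δ2−h2·(2M2+M3)/6=-67/15
seg 3: a=-5, c=M3/2=86/25, d=(M4−M3)/(6·3)=-86/225, b=Δ3−h3·(2M3+M4)/6=-491/75
t_q=7/2 → seg 2, τ=1/2; S=2+-67/15·τ+-138/25·τ²+224/75·τ³=-31/25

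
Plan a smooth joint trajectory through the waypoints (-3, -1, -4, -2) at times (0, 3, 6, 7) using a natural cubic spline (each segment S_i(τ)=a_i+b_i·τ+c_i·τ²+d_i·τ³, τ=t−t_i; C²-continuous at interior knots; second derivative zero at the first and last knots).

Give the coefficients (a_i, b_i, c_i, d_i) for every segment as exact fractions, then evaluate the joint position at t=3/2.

Δ: Δ0=2/3, Δ1=-1, Δ2=2
row 1: diag=12, rhs=-10; c'=1/4, d'=-5/6
row 2: denom=8−3·1/4=29/4; d'=(18−3·-5/6)/(29/4)=82/29
back: M2=82/29
back: M1=-5/6−1/4·82/29=-134/87
M: M0=0, M1=-134/87, M2=82/29, M3=0
seg 0: a=-3, c=M0/2=0, d=(M1−M0)/(6·3)=-67/783, b=Δ0−h0·(2M0+M1)/6=125/87
seg 1: a=-1, c=M1/2=-67/87, d=(M2−M1)/(6·3)=190/783, b=Δ1−h1·(2M1+M2)/6=-76/87
seg 2: a=-4, c=M2/2=41/29, d=(M3−M2)/(6·1)=-41/87, b=Δ2−h2·(2M2+M3)/6=92/87
t_q=3/2 → seg 0, τ=3/2; S=-3+125/87·τ+0·τ²+-67/783·τ³=-263/232

  seg 0: a=-3 b=125/87 c=0 d=-67/783
  seg 1: a=-1 b=-76/87 c=-67/87 d=190/783
  seg 2: a=-4 b=92/87 c=41/29 d=-41/87
S(3/2) = -263/232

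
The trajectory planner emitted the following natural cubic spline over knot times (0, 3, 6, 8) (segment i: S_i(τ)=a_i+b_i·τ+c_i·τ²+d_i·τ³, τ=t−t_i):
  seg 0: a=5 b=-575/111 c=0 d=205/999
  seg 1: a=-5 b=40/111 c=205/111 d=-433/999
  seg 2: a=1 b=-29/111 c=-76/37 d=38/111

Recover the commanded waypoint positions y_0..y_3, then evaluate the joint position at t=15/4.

y_0=5 y_1=-5 y_2=1 y_3=-5
S(15/4) = -9173/2368

y_0 = S_0(0) = a_0 = 5
y_1 = S_1(0) = a_1 = -5
y_2 = S_2(0) = a_2 = 1
y_3 = S_2(2) = -5
t_q=15/4 is in segment 1 (τ=3/4); S_1(τ)=-9173/2368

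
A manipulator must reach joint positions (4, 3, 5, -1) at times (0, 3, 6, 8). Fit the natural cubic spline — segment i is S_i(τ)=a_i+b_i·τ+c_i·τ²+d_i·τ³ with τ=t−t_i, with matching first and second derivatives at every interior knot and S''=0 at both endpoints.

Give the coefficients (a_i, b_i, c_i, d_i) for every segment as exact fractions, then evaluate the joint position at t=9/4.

Δ: Δ0=-1/3, Δ1=2/3, Δ2=-3
row 1: diag=12, rhs=6; c'=1/4, d'=1/2
row 2: denom=10−3·1/4=37/4; d'=(-22−3·1/2)/(37/4)=-94/37
back: M2=-94/37
back: M1=1/2−1/4·-94/37=42/37
M: M0=0, M1=42/37, M2=-94/37, M3=0
seg 0: a=4, c=M0/2=0, d=(M1−M0)/(6·3)=7/111, b=Δ0−h0·(2M0+M1)/6=-100/111
seg 1: a=3, c=M1/2=21/37, d=(M2−M1)/(6·3)=-68/333, b=Δ1−h1·(2M1+M2)/6=89/111
seg 2: a=5, c=M2/2=-47/37, d=(M3−M2)/(6·2)=47/222, b=Δ2−h2·(2M2+M3)/6=-145/111
t_q=9/4 → seg 0, τ=9/4; S=4+-100/111·τ+0·τ²+7/111·τ³=6373/2368

  seg 0: a=4 b=-100/111 c=0 d=7/111
  seg 1: a=3 b=89/111 c=21/37 d=-68/333
  seg 2: a=5 b=-145/111 c=-47/37 d=47/222
S(9/4) = 6373/2368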